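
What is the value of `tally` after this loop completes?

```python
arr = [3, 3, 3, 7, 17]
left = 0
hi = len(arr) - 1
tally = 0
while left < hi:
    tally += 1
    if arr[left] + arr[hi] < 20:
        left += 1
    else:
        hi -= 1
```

Steps to find pair summing to 20
`tally` takes the values: 0 → 1 → 2 → 3 → 4

Answer: 4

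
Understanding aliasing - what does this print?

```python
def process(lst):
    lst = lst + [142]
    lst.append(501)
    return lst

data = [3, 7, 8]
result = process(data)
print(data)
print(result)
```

Key concept: rebinding parameter vs mutation.
Step by step:
`data = [3, 7, 8]` → data = [3, 7, 8]
`result = process(data)` → result = [3, 7, 8, 142, 501]
`print(data)` → prints [3, 7, 8]
`print(result)` → prints [3, 7, 8, 142, 501]

Answer:
[3, 7, 8]
[3, 7, 8, 142, 501]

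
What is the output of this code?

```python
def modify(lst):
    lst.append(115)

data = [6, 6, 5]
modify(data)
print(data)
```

Key concept: function modifies passed list.
Step by step:
`data = [6, 6, 5]` → data = [6, 6, 5]
`modify(data)` → data = [6, 6, 5, 115]
`print(data)` → prints [6, 6, 5, 115]

Answer: [6, 6, 5, 115]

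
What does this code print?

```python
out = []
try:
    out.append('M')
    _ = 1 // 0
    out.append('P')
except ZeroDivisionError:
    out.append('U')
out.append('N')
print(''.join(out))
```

Execution trace: 'M' (try body) → 'U' (except ZeroDivisionError) → 'N' (after the try/except). Output: MUN

Answer: MUN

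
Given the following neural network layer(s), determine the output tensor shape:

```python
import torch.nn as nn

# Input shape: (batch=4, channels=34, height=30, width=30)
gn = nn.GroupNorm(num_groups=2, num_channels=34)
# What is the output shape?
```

Input: (4, 34, 30, 30) -> Output: (4, 34, 30, 30)

Answer: (4, 34, 30, 30)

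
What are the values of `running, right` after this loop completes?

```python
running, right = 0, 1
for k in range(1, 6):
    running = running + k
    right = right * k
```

Sum and factorial of 1 to 5
`running, right` takes the values: (0, 1) → (1, 1) → (3, 1) → (3, 2) → (6, 2) → (6, 6) → (10, 6) → (10, 24) → (15, 24) → (15, 120)

Answer: 15, 120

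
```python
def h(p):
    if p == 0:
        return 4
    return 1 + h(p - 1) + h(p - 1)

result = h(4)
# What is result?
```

h(p) = 1 + 2·h(p-1), h(0)=4. Closed form: (4+1)·2^4 - 1 = 79.

Answer: 79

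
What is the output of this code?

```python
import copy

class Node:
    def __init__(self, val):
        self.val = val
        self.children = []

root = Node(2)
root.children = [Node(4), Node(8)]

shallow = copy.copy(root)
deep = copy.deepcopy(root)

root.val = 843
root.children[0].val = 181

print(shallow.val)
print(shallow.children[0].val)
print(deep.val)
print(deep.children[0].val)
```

Key concept: deep copy with custom objects.
Step by step:
`root = Node(2)` → root = Node(val=2, children=[])
`root.children = [Node(4), Node(8)]` → root = Node(val=2, children=[Node(val=4, children=[]), Node(val=8, children=[])])
`shallow = copy.copy(root)` → shallow = Node(val=2, children=[Node(val=4, children=[]), Node(val=8, children=[])])
`deep = copy.deepcopy(root)` → deep = Node(val=2, children=[Node(val=4, children=[]), Node(val=8, children=[])])
`root.val = 843` → root = Node(val=843, children=[Node(val=4, children=[]), Node(val=8, children=[])])
`root.children[0].val = 181` → root = Node(val=843, children=[Node(val=181, children=[]), Node(val=8, children=[])]); shallow = Node(val=2, children=[Node(val=181, children=[]), Node(val=8, children=[])])
`print(shallow.val)` → prints 2
`print(shallow.children[0].val)` → prints 181
`print(deep.val)` → prints 2
`print(deep.children[0].val)` → prints 4

Answer:
2
181
2
4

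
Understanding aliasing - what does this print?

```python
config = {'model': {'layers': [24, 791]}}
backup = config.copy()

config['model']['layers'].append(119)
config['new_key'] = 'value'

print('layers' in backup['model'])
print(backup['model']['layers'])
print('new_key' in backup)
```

Key concept: shallow copy gotcha with nested dict.
Step by step:
`config = {'model': {'layers': [24, 791]}}` → config = {'model': {'layers': [24, 791]}}
`backup = config.copy()` → backup = {'model': {'layers': [24, 791]}}
`config['model']['layers'].append(119)` → config = {'model': {'layers': [24, 791, 119]}}; backup = {'model': {'layers': [24, 791, 119]}}
`config['new_key'] = 'value'` → config = {'model': {'layers': [24, 791, 119]}, 'new_key': 'value'}
`print('layers' in backup['model'])` → prints True
`print(backup['model']['layers'])` → prints [24, 791, 119]
`print('new_key' in backup)` → prints False

Answer:
True
[24, 791, 119]
False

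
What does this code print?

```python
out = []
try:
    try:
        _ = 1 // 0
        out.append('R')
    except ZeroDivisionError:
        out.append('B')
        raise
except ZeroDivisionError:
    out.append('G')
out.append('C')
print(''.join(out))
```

Execution trace: 'B' (inner except ZeroDivisionError) → 'G' (outer except ZeroDivisionError) → 'C' (after the try/except). Output: BGC

Answer: BGC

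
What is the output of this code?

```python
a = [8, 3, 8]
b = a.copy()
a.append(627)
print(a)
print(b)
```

Key concept: list.copy() creates independent copy.
Step by step:
`a = [8, 3, 8]` → a = [8, 3, 8]
`b = a.copy()` → b = [8, 3, 8]
`a.append(627)` → a = [8, 3, 8, 627]
`print(a)` → prints [8, 3, 8, 627]
`print(b)` → prints [8, 3, 8]

Answer:
[8, 3, 8, 627]
[8, 3, 8]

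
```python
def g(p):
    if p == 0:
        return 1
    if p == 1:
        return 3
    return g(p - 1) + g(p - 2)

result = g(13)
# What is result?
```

Build up from base cases: g(0)=1, g(1)=3, g(2)=4, g(3)=7, g(4)=11, g(5)=18, g(6)=29, ..., g(13)=843

Answer: 843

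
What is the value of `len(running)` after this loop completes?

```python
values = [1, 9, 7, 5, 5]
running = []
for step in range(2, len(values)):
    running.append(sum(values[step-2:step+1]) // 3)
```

Number of 3-element averages
`running` takes the values: [] → [5] → [5, 7] → [5, 7, 5]
So `len(running)` = 3

Answer: 3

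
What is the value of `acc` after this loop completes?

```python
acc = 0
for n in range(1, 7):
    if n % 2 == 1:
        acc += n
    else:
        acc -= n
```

Add odd, subtract even
`acc` takes the values: 0 → 1 → -1 → 2 → -2 → 3 → -3

Answer: -3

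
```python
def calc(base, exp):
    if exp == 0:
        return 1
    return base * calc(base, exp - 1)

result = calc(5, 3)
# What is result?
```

calc(5, 3) = 5 * 5 * 5 = 125

Answer: 125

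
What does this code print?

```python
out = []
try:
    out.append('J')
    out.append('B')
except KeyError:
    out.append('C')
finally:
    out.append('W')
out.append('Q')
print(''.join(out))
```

Execution trace: 'J' (try body) → 'B' (try body, no exception) → 'W' (finally) → 'Q' (after the try/except). Output: JBWQ

Answer: JBWQ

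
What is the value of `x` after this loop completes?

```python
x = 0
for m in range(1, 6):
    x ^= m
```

XOR of 1 to 5
`x` takes the values: 0 → 1 → 3 → 0 → 4 → 1

Answer: 1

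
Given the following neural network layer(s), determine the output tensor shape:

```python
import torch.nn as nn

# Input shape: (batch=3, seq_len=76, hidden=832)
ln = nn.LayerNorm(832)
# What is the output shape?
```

Input: (3, 76, 832) -> Output: (3, 76, 832)

Answer: (3, 76, 832)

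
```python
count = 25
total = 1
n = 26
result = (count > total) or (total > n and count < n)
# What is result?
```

Trace:
`count = 25` → count = 25
`total = 1` → total = 1
`n = 26` → n = 26
`result = (count > total) or (total > n and count < n)` → result = True
So result = True

Answer: True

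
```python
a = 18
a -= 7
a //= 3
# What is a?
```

Trace:
`a = 18` → a = 18
`a -= 7` → a = 11
`a //= 3` → a = 3
So a = 3

Answer: 3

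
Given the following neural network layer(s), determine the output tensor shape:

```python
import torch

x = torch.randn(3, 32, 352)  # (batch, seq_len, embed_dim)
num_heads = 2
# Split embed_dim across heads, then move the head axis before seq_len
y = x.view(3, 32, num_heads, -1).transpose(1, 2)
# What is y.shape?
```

Input: (3, 32, 352) -> head_dim = 352 // 2 = 176; after view: (3, 32, 2, 176) -> after transpose(1, 2): (3, 2, 32, 176) -> Output: (3, 2, 32, 176)

Answer: (3, 2, 32, 176)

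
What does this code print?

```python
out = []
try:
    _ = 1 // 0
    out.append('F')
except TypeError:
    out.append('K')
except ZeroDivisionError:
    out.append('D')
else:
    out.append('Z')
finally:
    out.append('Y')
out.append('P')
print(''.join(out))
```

Execution trace: 'D' (except ZeroDivisionError) → 'Y' (finally) → 'P' (after the try/except). Output: DYP

Answer: DYP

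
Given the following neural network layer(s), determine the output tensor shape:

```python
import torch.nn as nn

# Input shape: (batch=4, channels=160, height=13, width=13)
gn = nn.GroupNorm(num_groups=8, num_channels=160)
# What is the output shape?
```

Input: (4, 160, 13, 13) -> Output: (4, 160, 13, 13)

Answer: (4, 160, 13, 13)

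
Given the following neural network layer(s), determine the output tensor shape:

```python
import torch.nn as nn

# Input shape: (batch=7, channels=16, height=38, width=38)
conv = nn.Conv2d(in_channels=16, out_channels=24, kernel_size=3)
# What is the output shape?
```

Input: (7, 16, 38, 38) -> Output: (7, 24, 36, 36)

Answer: (7, 24, 36, 36)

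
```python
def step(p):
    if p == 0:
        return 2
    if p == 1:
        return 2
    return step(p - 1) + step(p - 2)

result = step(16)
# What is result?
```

Build up from base cases: step(0)=2, step(1)=2, step(2)=4, step(3)=6, step(4)=10, step(5)=16, step(6)=26, ..., step(16)=3194

Answer: 3194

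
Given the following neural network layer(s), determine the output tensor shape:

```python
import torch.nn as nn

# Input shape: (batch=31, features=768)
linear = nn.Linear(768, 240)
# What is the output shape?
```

Input: (31, 768) -> Output: (31, 240)

Answer: (31, 240)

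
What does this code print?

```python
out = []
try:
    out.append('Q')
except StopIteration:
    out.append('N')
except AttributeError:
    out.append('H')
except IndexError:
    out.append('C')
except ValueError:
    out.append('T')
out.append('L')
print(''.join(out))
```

Execution trace: 'Q' (try body, no exception) → 'L' (after the try/except). Output: QL

Answer: QL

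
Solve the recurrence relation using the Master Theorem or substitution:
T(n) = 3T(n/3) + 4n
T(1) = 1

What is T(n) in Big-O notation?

By Master Theorem: a=3, b=3, f(n)=4n. Since log_3(3) = 1 and f(n) = Θ(n^1), Case 2 applies. T(n) = O(n log n).

Answer: O(n log n)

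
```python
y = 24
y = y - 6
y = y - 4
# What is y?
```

Trace:
`y = 24` → y = 24
`y = y - 6` → y = 18
`y = y - 4` → y = 14
So y = 14

Answer: 14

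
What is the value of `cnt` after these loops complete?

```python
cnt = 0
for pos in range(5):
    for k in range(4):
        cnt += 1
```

5 * 4 = 20
`cnt` takes the values: 0 → 1 → 2 → 3 → 4 → 5 → 6 → 7 → 8 → 9 → 10 → 11 → 12 → 13 → 14 → 15 → 16 → 17 → 18 → 19 → 20

Answer: 20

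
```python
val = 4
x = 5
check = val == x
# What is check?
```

Trace:
`val = 4` → val = 4
`x = 5` → x = 5
`check = val == x` → check = False
So check = False

Answer: False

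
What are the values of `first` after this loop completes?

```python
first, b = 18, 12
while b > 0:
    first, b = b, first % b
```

GCD of 18 and 12
`first` takes the values: 18 → 12 → 6

Answer: 6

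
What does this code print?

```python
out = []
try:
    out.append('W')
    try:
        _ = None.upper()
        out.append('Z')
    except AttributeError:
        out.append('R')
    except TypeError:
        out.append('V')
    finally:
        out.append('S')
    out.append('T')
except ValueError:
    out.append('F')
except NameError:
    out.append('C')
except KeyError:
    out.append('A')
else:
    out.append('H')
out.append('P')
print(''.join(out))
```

Execution trace: 'W' (try body) → 'R' (inner except AttributeError) → 'S' (inner finally) → 'T' (try body, no exception) → 'H' (else) → 'P' (after the try/except). Output: WRSTHP

Answer: WRSTHP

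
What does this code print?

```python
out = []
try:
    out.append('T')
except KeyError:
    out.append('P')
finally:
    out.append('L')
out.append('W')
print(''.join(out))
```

Execution trace: 'T' (try body, no exception) → 'L' (finally) → 'W' (after the try/except). Output: TLW

Answer: TLW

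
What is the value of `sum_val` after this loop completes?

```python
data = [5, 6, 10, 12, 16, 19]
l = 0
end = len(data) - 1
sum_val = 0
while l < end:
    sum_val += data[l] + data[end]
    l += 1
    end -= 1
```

Sum of pairs from ends
`sum_val` takes the values: 0 → 24 → 46 → 68

Answer: 68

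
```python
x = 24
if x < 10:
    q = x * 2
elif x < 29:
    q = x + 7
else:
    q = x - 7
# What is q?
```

Trace:
`x = 24` → x = 24
`if x < 10: ...` → x < 10 is False, x < 29 is True → q = 31
So q = 31

Answer: 31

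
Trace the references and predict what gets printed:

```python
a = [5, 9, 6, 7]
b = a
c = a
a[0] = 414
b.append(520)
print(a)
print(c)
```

Key concept: multiple aliases.
Step by step:
`a = [5, 9, 6, 7]` → a = [5, 9, 6, 7]
`b = a` → b = [5, 9, 6, 7] (same object as a)
`c = a` → c = [5, 9, 6, 7] (same object as a, b)
`a[0] = 414` → a = [414, 9, 6, 7] (same object as b, c); b = [414, 9, 6, 7] (same object as a, c); c = [414, 9, 6, 7] (same object as a, b)
`b.append(520)` → a = [414, 9, 6, 7, 520] (same object as b, c); b = [414, 9, 6, 7, 520] (same object as a, c); c = [414, 9, 6, 7, 520] (same object as a, b)
`print(a)` → prints [414, 9, 6, 7, 520]
`print(c)` → prints [414, 9, 6, 7, 520]

Answer:
[414, 9, 6, 7, 520]
[414, 9, 6, 7, 520]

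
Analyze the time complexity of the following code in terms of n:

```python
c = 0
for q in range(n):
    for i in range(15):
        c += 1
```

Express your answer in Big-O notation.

Each loop level contributes: n × 1. Multiplying the contributions gives O(n).

Answer: O(n)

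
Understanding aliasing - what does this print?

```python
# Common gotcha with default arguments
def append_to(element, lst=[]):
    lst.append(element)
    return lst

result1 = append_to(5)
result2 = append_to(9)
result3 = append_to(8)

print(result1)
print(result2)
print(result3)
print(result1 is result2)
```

Key concept: mutable default argument gotcha.
Step by step:
`result1 = append_to(5)` → result1 = [5]
`result2 = append_to(9)` → result1 = [5, 9] (same object as result2); result2 = [5, 9] (same object as result1)
`result3 = append_to(8)` → result1 = [5, 9, 8] (same object as result2, result3); result2 = [5, 9, 8] (same object as result1, result3); result3 = [5, 9, 8] (same object as result1, result2)
`print(result1)` → prints [5, 9, 8]
`print(result2)` → prints [5, 9, 8]
`print(result3)` → prints [5, 9, 8]
`print(result1 is result2)` → prints True

Answer:
[5, 9, 8]
[5, 9, 8]
[5, 9, 8]
True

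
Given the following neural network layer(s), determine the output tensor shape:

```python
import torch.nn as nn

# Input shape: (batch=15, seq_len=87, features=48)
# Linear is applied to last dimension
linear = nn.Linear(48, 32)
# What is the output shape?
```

Input: (15, 87, 48) -> Output: (15, 87, 32)

Answer: (15, 87, 32)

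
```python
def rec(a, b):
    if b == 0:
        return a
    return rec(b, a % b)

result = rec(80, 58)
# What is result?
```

rec(80, 58) -> rec(58, 22) -> rec(22, 14) -> rec(14, 8) -> rec(8, 6) -> rec(6, 2) -> rec(2, 0) -> 2

Answer: 2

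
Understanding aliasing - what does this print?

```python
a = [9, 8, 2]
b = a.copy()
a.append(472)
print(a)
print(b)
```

Key concept: list.copy() creates independent copy.
Step by step:
`a = [9, 8, 2]` → a = [9, 8, 2]
`b = a.copy()` → b = [9, 8, 2]
`a.append(472)` → a = [9, 8, 2, 472]
`print(a)` → prints [9, 8, 2, 472]
`print(b)` → prints [9, 8, 2]

Answer:
[9, 8, 2, 472]
[9, 8, 2]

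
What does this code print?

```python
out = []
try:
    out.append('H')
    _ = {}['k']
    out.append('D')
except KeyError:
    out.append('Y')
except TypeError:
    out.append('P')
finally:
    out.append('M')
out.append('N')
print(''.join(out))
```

Execution trace: 'H' (try body) → 'Y' (except KeyError) → 'M' (finally) → 'N' (after the try/except). Output: HYMN

Answer: HYMN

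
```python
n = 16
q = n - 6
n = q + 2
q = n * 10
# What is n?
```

Trace:
`n = 16` → n = 16
`q = n - 6` → q = 10
`n = q + 2` → n = 12
`q = n * 10` → q = 120
So n = 12

Answer: 12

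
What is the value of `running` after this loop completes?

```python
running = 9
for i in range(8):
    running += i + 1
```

Start at 9, add 1 to 8 = 45
`running` takes the values: 9 → 10 → 12 → 15 → 19 → 24 → 30 → 37 → 45

Answer: 45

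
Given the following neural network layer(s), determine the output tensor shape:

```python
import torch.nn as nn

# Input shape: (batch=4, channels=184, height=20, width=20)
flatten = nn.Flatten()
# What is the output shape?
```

Input: (4, 184, 20, 20) -> Output: (4, 73600)

Answer: (4, 73600)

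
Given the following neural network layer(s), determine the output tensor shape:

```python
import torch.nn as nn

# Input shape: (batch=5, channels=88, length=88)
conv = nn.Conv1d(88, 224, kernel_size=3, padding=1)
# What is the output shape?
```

Input: (5, 88, 88) -> Output: (5, 224, 88)

Answer: (5, 224, 88)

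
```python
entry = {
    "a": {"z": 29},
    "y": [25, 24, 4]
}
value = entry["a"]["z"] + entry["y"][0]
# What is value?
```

Trace:
`entry = { ...` → entry = {'a': {'z': 29}, 'y': [25, 24, 4]}
`value = entry["a"]["z"] + entry["y"][0]` → value = 54
So value = 54

Answer: 54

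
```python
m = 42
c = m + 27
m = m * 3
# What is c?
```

Trace:
`m = 42` → m = 42
`c = m + 27` → c = 69
`m = m * 3` → m = 126
So c = 69

Answer: 69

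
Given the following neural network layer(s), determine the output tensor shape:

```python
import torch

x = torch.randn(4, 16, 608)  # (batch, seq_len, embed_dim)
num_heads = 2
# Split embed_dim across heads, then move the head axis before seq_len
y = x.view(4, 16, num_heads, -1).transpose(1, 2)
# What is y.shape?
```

Input: (4, 16, 608) -> head_dim = 608 // 2 = 304; after view: (4, 16, 2, 304) -> after transpose(1, 2): (4, 2, 16, 304) -> Output: (4, 2, 16, 304)

Answer: (4, 2, 16, 304)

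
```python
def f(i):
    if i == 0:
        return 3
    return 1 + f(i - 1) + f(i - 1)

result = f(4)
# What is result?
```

f(i) = 1 + 2·f(i-1), f(0)=3. Closed form: (3+1)·2^4 - 1 = 63.

Answer: 63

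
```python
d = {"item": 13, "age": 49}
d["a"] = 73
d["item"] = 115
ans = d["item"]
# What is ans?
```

Trace:
`d = {"item": 13, "age": 49}` → d = {'item': 13, 'age': 49}
`d["a"] = 73` → d = {'item': 13, 'age': 49, 'a': 73}
`d["item"] = 115` → d = {'item': 115, 'age': 49, 'a': 73}
`ans = d["item"]` → ans = 115
So ans = 115

Answer: 115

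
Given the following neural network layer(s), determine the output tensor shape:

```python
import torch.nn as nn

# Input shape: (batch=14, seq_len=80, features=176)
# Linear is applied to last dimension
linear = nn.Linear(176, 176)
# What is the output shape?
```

Input: (14, 80, 176) -> Output: (14, 80, 176)

Answer: (14, 80, 176)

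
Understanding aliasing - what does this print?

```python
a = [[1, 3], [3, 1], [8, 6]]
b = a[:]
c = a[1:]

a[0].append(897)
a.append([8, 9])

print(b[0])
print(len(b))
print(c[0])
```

Key concept: slice with nested mutation.
Step by step:
`a = [[1, 3], [3, 1], [8, 6]]` → a = [[1, 3], [3, 1], [8, 6]]
`b = a[:]` → b = [[1, 3], [3, 1], [8, 6]]
`c = a[1:]` → c = [[3, 1], [8, 6]]
`a[0].append(897)` → a = [[1, 3, 897], [3, 1], [8, 6]]; b = [[1, 3, 897], [3, 1], [8, 6]]
`a.append([8, 9])` → a = [[1, 3, 897], [3, 1], [8, 6], [8, 9]]
`print(b[0])` → prints [1, 3, 897]
`print(len(b))` → prints 3
`print(c[0])` → prints [3, 1]

Answer:
[1, 3, 897]
3
[3, 1]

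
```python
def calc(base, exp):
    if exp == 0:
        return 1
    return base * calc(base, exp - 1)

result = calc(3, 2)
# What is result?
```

calc(3, 2) = 3 * 3 = 9

Answer: 9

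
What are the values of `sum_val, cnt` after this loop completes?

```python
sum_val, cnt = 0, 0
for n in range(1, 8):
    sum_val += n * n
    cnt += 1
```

Sum of squares and count
`sum_val, cnt` takes the values: (0, 0) → (1, 0) → (1, 1) → (5, 1) → (5, 2) → (14, 2) → (14, 3) → (30, 3) → (30, 4) → (55, 4) → (55, 5) → (91, 5) → (91, 6) → (140, 6) → (140, 7)

Answer: 140, 7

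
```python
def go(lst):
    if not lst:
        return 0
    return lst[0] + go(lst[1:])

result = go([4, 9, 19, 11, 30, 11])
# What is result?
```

4 + 9 + 19 + 11 + 30 + 11 + 0 = 84

Answer: 84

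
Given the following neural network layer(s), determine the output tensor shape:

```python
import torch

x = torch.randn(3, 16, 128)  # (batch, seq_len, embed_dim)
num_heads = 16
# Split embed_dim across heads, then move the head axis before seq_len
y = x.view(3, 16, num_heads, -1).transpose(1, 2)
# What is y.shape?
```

Input: (3, 16, 128) -> head_dim = 128 // 16 = 8; after view: (3, 16, 16, 8) -> after transpose(1, 2): (3, 16, 16, 8) -> Output: (3, 16, 16, 8)

Answer: (3, 16, 16, 8)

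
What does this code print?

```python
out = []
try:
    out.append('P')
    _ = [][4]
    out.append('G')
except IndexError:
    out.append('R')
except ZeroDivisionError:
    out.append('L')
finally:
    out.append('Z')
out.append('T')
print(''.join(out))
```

Execution trace: 'P' (try body) → 'R' (except IndexError) → 'Z' (finally) → 'T' (after the try/except). Output: PRZT

Answer: PRZT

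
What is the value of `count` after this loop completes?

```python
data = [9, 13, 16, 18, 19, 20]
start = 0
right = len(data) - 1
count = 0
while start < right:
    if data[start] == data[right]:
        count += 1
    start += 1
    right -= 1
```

Count matching pairs from ends
`count` takes the values: 0

Answer: 0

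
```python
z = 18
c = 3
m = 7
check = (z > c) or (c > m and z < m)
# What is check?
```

Trace:
`z = 18` → z = 18
`c = 3` → c = 3
`m = 7` → m = 7
`check = (z > c) or (c > m and z < m)` → check = True
So check = True

Answer: True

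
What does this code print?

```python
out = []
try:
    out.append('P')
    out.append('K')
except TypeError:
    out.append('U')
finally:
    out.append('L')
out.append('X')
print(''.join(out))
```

Execution trace: 'P' (try body) → 'K' (try body, no exception) → 'L' (finally) → 'X' (after the try/except). Output: PKLX

Answer: PKLX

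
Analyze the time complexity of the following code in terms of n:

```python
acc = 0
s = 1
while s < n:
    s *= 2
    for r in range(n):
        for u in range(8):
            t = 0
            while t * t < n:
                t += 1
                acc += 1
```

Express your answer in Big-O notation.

Each loop level contributes: log n × n × 1 × √n. Multiplying the contributions gives O(n√n log n).

Answer: O(n√n log n)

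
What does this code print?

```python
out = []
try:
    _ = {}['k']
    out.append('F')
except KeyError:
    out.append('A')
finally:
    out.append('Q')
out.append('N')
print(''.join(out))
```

Execution trace: 'A' (except KeyError) → 'Q' (finally) → 'N' (after the try/except). Output: AQN

Answer: AQN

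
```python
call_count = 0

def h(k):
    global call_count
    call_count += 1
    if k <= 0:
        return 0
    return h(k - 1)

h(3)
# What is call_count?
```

Linear recursion stepping by 1: 4 calls from k=3 down to ≤0.

Answer: 4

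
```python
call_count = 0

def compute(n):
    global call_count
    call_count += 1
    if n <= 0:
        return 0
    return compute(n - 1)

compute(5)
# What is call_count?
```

Linear recursion stepping by 1: 6 calls from n=5 down to ≤0.

Answer: 6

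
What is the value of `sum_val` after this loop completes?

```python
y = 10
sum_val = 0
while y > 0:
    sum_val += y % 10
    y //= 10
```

Sum digits of 10
`sum_val` takes the values: 0 → 1

Answer: 1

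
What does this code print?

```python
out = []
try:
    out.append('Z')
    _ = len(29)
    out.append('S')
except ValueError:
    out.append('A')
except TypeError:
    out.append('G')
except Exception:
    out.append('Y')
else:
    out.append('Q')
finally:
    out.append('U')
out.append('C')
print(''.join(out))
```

Execution trace: 'Z' (try body) → 'G' (except TypeError) → 'U' (finally) → 'C' (after the try/except). Output: ZGUC

Answer: ZGUC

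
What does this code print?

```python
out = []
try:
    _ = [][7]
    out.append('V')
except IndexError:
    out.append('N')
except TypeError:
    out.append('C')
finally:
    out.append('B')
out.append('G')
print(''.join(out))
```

Execution trace: 'N' (except IndexError) → 'B' (finally) → 'G' (after the try/except). Output: NBG

Answer: NBG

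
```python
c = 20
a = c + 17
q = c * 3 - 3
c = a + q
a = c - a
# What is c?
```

Trace:
`c = 20` → c = 20
`a = c + 17` → a = 37
`q = c * 3 - 3` → q = 57
`c = a + q` → c = 94
`a = c - a` → a = 57
So c = 94

Answer: 94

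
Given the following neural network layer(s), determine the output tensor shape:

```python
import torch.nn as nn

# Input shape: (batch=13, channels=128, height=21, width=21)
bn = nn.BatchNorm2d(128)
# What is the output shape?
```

Input: (13, 128, 21, 21) -> Output: (13, 128, 21, 21)

Answer: (13, 128, 21, 21)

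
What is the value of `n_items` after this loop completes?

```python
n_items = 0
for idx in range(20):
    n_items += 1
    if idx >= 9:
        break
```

Loop breaks when idx reaches 9, n_items is 10
`n_items` takes the values: 0 → 1 → 2 → 3 → 4 → 5 → 6 → 7 → 8 → 9 → 10

Answer: 10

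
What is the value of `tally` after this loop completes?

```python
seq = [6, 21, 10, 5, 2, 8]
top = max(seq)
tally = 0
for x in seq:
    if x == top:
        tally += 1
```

Count of max value 21 in [6, 21, 10, 5, 2, 8]
`tally` takes the values: 0 → 1

Answer: 1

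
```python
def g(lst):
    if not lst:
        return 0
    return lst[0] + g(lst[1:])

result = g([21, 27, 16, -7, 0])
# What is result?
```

21 + 27 + 16 + (-7) + 0 + 0 = 57

Answer: 57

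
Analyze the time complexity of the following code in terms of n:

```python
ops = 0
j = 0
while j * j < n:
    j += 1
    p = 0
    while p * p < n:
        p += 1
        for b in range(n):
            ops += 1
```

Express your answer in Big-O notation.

Each loop level contributes: √n × √n × n. Multiplying the contributions gives O(n^2).

Answer: O(n^2)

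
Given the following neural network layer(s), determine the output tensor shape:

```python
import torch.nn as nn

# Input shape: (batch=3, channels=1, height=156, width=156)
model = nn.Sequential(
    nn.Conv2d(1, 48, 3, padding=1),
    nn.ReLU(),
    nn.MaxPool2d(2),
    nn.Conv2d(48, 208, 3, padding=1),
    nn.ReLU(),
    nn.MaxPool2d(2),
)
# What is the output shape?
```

Input: (3, 1, 156, 156) -> after first Conv2d: (3, 48, 156, 156) -> after first MaxPool2d: (3, 48, 78, 78) -> after second Conv2d: (3, 208, 78, 78) -> Output: (3, 208, 39, 39)

Answer: (3, 208, 39, 39)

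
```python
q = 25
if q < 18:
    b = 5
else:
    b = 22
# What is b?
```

Trace:
`q = 25` → q = 25
`if q < 18: ...` → q < 18 is False, take else branch → b = 22
So b = 22

Answer: 22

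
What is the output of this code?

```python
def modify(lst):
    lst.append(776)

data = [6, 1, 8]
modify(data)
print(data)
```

Key concept: function modifies passed list.
Step by step:
`data = [6, 1, 8]` → data = [6, 1, 8]
`modify(data)` → data = [6, 1, 8, 776]
`print(data)` → prints [6, 1, 8, 776]

Answer: [6, 1, 8, 776]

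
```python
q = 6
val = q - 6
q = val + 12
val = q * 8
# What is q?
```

Trace:
`q = 6` → q = 6
`val = q - 6` → val = 0
`q = val + 12` → q = 12
`val = q * 8` → val = 96
So q = 12

Answer: 12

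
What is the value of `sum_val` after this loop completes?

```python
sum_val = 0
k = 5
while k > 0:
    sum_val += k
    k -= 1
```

Sum 5 down to 1
`sum_val` takes the values: 0 → 5 → 9 → 12 → 14 → 15

Answer: 15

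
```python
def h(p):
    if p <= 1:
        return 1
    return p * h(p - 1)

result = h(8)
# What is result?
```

h(8) = 8 * 7 * 6 * 5 * 4 * 3 * 2 * 1 = 40320

Answer: 40320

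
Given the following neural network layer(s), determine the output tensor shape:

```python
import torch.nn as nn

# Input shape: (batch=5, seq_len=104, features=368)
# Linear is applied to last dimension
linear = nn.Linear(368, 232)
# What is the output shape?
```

Input: (5, 104, 368) -> Output: (5, 104, 232)

Answer: (5, 104, 232)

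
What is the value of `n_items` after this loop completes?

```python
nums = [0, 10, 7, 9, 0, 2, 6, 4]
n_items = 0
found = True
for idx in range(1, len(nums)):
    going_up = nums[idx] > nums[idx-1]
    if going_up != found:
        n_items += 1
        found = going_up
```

Count direction changes in [0, 10, 7, 9, 0, 2, 6, 4]
`n_items` takes the values: 0 → 1 → 2 → 3 → 4 → 5

Answer: 5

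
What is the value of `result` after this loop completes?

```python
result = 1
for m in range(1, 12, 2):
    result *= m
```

Product of 1, 3, 5, ... up to 11
`result` takes the values: 1 → 3 → 15 → 105 → 945 → 10395

Answer: 10395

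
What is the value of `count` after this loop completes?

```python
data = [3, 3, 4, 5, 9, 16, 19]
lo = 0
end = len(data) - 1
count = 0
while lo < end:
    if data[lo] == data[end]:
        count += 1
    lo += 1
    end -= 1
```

Count matching pairs from ends
`count` takes the values: 0

Answer: 0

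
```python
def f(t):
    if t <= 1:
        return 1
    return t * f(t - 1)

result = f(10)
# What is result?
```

f(10) = 10 * 9 * 8 * 7 * 6 * 5 * 4 * 3 * 2 * 1 = 3628800

Answer: 3628800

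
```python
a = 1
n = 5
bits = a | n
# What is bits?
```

Trace:
`a = 1` → a = 1
`n = 5` → n = 5
`bits = a | n` → bits = 5
So bits = 5

Answer: 5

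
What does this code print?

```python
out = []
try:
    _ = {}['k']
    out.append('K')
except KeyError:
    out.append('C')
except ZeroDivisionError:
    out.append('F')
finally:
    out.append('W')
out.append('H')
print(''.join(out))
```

Execution trace: 'C' (except KeyError) → 'W' (finally) → 'H' (after the try/except). Output: CWH

Answer: CWH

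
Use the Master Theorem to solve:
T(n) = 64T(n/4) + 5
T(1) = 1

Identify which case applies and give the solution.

a=64, b=4, f(n)=5. log_4(64) = 3. Since c=0 < 3, Case 1 applies: T(n) = Θ(n^log_b(a)) = O(n^3).

Answer: O(n^3) - Case 1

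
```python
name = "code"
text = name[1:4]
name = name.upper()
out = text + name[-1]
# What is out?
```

Trace:
`name = "code"` → name = 'code'
`text = name[1:4]` → text = 'ode'
`name = name.upper()` → name = 'CODE'
`out = text + name[-1]` → out = 'odeE'
So out = 'odeE'

Answer: 'odeE'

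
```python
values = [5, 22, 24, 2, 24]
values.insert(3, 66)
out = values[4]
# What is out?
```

Trace:
`values = [5, 22, 24, 2, 24]` → values = [5, 22, 24, 2, 24]
`values.insert(3, 66)` → values = [5, 22, 24, 66, 2, 24]
`out = values[4]` → out = 2
So out = 2

Answer: 2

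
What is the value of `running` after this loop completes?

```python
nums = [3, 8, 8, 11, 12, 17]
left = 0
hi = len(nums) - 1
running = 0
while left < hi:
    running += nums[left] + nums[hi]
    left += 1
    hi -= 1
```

Sum of pairs from ends
`running` takes the values: 0 → 20 → 40 → 59

Answer: 59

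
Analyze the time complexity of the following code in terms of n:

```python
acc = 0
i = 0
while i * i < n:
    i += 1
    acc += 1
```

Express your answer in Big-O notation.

Each loop level contributes: √n. Multiplying the contributions gives O(√n).

Answer: O(√n)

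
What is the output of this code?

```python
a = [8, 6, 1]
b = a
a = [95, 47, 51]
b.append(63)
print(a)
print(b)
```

Key concept: rebinding vs mutation: a is rebound to a new list, b still points at the original.
Step by step:
`a = [8, 6, 1]` → a = [8, 6, 1]
`b = a` → b = [8, 6, 1] (same object as a)
`a = [95, 47, 51]` → a = [95, 47, 51]
`b.append(63)` → b = [8, 6, 1, 63]
`print(a)` → prints [95, 47, 51]
`print(b)` → prints [8, 6, 1, 63]

Answer:
[95, 47, 51]
[8, 6, 1, 63]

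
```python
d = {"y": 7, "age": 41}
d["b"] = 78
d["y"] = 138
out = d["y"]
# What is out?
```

Trace:
`d = {"y": 7, "age": 41}` → d = {'y': 7, 'age': 41}
`d["b"] = 78` → d = {'y': 7, 'age': 41, 'b': 78}
`d["y"] = 138` → d = {'y': 138, 'age': 41, 'b': 78}
`out = d["y"]` → out = 138
So out = 138

Answer: 138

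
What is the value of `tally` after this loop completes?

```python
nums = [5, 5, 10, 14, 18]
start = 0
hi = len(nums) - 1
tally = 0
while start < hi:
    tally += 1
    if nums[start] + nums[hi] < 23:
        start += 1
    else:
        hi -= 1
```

Steps to find pair summing to 23
`tally` takes the values: 0 → 1 → 2 → 3 → 4

Answer: 4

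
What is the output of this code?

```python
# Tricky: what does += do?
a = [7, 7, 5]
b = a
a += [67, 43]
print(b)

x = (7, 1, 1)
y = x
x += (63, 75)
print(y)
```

Key concept: += behavior differs for mutable vs immutable.
Step by step:
`a = [7, 7, 5]` → a = [7, 7, 5]
`b = a` → b = [7, 7, 5] (same object as a)
`a += [67, 43]` → a = [7, 7, 5, 67, 43] (same object as b); b = [7, 7, 5, 67, 43] (same object as a)
`print(b)` → prints [7, 7, 5, 67, 43]
`x = (7, 1, 1)` → x = (7, 1, 1)
`y = x` → y = (7, 1, 1)
`x += (63, 75)` → x = (7, 1, 1, 63, 75)
`print(y)` → prints (7, 1, 1)

Answer:
[7, 7, 5, 67, 43]
(7, 1, 1)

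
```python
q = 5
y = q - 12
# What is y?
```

Trace:
`q = 5` → q = 5
`y = q - 12` → y = -7
So y = -7

Answer: -7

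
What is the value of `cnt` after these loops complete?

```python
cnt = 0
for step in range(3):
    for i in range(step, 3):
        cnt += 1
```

Upper triangle: 3 + 2 + ... + 1
`cnt` takes the values: 0 → 1 → 2 → 3 → 4 → 5 → 6

Answer: 6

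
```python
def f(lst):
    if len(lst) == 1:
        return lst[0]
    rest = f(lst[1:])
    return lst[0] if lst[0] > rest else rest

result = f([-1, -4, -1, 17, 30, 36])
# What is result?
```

Recursive max over [-1, -4, -1, 17, 30, 36] = 36

Answer: 36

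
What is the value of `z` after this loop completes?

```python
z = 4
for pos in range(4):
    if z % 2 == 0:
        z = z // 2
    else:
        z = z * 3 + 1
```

Collatz-style transformation from 4
`z` takes the values: 4 → 2 → 1 → 4 → 2

Answer: 2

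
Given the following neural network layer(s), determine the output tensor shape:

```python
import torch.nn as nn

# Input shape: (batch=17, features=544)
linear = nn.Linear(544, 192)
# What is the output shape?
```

Input: (17, 544) -> Output: (17, 192)

Answer: (17, 192)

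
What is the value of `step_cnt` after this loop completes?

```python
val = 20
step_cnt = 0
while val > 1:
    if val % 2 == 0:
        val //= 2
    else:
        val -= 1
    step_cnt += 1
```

Steps to reduce 20 to 1
`step_cnt` takes the values: 0 → 1 → 2 → 3 → 4 → 5

Answer: 5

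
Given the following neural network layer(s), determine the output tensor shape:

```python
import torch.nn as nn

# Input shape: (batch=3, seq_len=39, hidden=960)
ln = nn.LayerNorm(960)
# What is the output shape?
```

Input: (3, 39, 960) -> Output: (3, 39, 960)

Answer: (3, 39, 960)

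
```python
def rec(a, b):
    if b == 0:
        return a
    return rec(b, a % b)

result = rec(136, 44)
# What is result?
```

rec(136, 44) -> rec(44, 4) -> rec(4, 0) -> 4

Answer: 4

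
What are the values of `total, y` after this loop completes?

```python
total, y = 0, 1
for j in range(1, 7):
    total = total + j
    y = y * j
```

Sum and factorial of 1 to 6
`total, y` takes the values: (0, 1) → (1, 1) → (3, 1) → (3, 2) → (6, 2) → (6, 6) → (10, 6) → (10, 24) → (15, 24) → (15, 120) → (21, 120) → (21, 720)

Answer: 21, 720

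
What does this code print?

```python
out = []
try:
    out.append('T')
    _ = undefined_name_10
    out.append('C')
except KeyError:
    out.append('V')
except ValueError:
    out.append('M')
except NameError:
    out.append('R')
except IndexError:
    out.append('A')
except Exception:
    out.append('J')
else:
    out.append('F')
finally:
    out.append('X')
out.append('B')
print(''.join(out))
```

Execution trace: 'T' (try body) → 'R' (except NameError) → 'X' (finally) → 'B' (after the try/except). Output: TRXB

Answer: TRXB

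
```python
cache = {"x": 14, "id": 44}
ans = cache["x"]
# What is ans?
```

Trace:
`cache = {"x": 14, "id": 44}` → cache = {'x': 14, 'id': 44}
`ans = cache["x"]` → ans = 14
So ans = 14

Answer: 14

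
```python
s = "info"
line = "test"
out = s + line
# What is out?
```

Trace:
`s = "info"` → s = 'info'
`line = "test"` → line = 'test'
`out = s + line` → out = 'infotest'
So out = 'infotest'

Answer: 'infotest'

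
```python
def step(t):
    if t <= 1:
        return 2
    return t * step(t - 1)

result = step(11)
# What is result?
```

step(11) = 11 * 10 * 9 * 8 * 7 * 6 * 5 * 4 * 3 * 2 * 2 = 79833600

Answer: 79833600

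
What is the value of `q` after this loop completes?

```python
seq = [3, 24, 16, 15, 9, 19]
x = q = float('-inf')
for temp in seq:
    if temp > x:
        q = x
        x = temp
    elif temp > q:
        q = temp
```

Second largest (with repeats) in [3, 24, 16, 15, 9, 19]
`q` takes the values: -inf → 3 → 16 → 19

Answer: 19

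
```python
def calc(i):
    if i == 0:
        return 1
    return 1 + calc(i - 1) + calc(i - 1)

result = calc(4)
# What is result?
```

calc(i) = 1 + 2·calc(i-1), calc(0)=1. Closed form: (1+1)·2^4 - 1 = 31.

Answer: 31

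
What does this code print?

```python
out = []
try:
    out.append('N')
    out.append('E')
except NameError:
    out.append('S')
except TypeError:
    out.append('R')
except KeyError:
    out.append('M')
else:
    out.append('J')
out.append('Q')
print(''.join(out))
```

Execution trace: 'N' (try body) → 'E' (try body, no exception) → 'J' (else) → 'Q' (after the try/except). Output: NEJQ

Answer: NEJQ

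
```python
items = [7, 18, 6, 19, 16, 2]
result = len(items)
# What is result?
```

Trace:
`items = [7, 18, 6, 19, 16, 2]` → items = [7, 18, 6, 19, 16, 2]
`result = len(items)` → result = 6
So result = 6

Answer: 6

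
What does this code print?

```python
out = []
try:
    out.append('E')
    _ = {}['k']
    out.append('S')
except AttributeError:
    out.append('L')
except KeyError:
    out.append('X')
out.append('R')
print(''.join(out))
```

Execution trace: 'E' (try body) → 'X' (except KeyError) → 'R' (after the try/except). Output: EXR

Answer: EXR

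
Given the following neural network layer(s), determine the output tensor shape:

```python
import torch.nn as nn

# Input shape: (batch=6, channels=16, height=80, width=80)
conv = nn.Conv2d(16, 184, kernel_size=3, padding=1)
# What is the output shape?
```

Input: (6, 16, 80, 80) -> Output: (6, 184, 80, 80)

Answer: (6, 184, 80, 80)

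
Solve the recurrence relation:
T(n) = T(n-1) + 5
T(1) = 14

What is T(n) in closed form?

Unrolling: T(n) = T(1) + 5·(n-1) = 14 + 5(n-1) = 5n + 9.

Answer: T(n) = 5n + 9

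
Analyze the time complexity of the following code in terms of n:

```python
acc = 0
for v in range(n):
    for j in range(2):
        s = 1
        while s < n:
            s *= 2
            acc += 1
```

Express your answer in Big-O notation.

Each loop level contributes: n × 1 × log n. Multiplying the contributions gives O(n log n).

Answer: O(n log n)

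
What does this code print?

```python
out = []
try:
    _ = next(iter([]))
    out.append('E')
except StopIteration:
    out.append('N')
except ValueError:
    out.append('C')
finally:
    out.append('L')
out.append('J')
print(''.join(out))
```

Execution trace: 'N' (except StopIteration) → 'L' (finally) → 'J' (after the try/except). Output: NLJ

Answer: NLJ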